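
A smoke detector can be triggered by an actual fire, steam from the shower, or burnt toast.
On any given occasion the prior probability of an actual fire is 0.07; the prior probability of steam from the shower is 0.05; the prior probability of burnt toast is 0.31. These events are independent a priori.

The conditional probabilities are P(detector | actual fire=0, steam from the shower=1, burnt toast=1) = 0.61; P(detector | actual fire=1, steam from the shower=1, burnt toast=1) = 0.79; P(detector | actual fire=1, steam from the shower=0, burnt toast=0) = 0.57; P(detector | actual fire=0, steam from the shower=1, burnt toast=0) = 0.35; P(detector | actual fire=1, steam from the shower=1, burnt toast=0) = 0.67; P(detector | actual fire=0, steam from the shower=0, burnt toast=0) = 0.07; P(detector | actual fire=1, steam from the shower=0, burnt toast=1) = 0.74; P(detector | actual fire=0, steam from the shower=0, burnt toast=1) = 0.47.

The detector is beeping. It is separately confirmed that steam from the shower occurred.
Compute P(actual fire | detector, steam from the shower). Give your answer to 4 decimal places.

P(detector | steam from the shower) = 0.35*0.93*0.69 + 0.61*0.93*0.31 + 0.67*0.07*0.69 + 0.79*0.07*0.31 = 0.224595 + 0.175863 + 0.032361 + 0.017143 = 0.449962
The actual fire-present share is 0.032361 + 0.017143 = 0.049504.
P(actual fire | detector, steam from the shower) = 0.049504 / 0.449962 ≈ 0.1100

P(actual fire | detector, steam from the shower) ≈ 0.1100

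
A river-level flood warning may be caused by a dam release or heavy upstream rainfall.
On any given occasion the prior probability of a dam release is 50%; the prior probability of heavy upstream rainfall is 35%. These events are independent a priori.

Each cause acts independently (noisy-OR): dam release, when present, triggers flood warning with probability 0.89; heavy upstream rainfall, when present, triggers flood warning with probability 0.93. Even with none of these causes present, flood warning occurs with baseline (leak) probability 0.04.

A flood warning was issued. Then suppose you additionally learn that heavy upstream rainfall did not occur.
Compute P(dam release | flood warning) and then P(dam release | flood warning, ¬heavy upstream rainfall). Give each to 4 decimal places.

Under noisy-OR, P(flood warning | causes) = 1 − (1−0.04)·∏(1−qᵢ) over the active causes.
P(flood warning) = 0.04*0.5*0.65 + 0.9328*0.5*0.35 + 0.8944*0.5*0.65 + 0.992608*0.5*0.35 = 0.013000 + 0.163240 + 0.290680 + 0.173706 = 0.640626
The dam release-present share is 0.290680 + 0.173706 = 0.464386.
So P(dam release | flood warning) = 0.464386/0.640626 ≈ 0.7249.

Now also conditioning on heavy upstream rainfall≠true:
Numerator (weight on configurations with dam release): 0.8944·0.5 = 0.447200
The normalizing constant is 0.04·0.5 + 0.8944·0.5 = 0.467200
P(dam release | flood warning, ¬heavy upstream rainfall) = 0.447200/0.467200 ≈ 0.9572

P(dam release | flood warning) ≈ 0.7249; P(dam release | flood warning, ¬heavy upstream rainfall) ≈ 0.9572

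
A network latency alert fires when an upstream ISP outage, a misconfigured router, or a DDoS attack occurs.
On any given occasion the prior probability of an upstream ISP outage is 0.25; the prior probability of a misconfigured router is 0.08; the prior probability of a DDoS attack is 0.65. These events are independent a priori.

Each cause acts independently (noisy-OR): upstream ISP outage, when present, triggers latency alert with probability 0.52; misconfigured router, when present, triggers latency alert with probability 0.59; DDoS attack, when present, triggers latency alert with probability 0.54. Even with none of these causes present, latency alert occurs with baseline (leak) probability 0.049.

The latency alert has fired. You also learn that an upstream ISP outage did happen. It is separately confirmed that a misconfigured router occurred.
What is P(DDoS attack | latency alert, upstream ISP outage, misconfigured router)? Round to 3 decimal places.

Under noisy-OR, P(latency alert | causes) = 1 − (1−0.049)·∏(1−qᵢ) over the active causes.
For the numerator, keep only DDoS attack=true terms: 0.913908×0.65 = 0.594040
The normalizing constant is 0.812843×0.35 + 0.913908×0.65 = 0.878535
Posterior = 0.594040 / 0.878535 ≈ 0.676

P(DDoS attack | latency alert, upstream ISP outage, misconfigured router) ≈ 0.676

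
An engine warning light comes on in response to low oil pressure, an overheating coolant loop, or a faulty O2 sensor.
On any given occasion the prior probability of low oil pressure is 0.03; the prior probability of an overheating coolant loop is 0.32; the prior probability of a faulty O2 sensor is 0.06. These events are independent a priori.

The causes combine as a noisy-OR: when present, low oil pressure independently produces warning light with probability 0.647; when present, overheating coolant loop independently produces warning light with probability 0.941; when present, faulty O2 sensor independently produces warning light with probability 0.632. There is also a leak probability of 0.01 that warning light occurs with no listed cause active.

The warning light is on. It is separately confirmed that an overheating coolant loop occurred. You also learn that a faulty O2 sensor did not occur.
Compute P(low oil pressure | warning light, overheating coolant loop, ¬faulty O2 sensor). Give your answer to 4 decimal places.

P(low oil pressure | warning light, overheating coolant loop, ¬faulty O2 sensor) ≈ 0.0312

Under noisy-OR, P(warning light | causes) = 1 − (1−0.01)·∏(1−qᵢ) over the active causes.
Enumerate both values of low oil pressure and weight by the priors:
  P(warning light | overheating coolant loop, ¬faulty O2 sensor) = 0.94159*0.97 + 0.979381*0.03
        = 0.913342 + 0.029381 = 0.942723
The terms with low oil pressure present sum to 0.029381, so
  P(low oil pressure | warning light, overheating coolant loop, ¬faulty O2 sensor) = 0.029381 / 0.942723 ≈ 0.0312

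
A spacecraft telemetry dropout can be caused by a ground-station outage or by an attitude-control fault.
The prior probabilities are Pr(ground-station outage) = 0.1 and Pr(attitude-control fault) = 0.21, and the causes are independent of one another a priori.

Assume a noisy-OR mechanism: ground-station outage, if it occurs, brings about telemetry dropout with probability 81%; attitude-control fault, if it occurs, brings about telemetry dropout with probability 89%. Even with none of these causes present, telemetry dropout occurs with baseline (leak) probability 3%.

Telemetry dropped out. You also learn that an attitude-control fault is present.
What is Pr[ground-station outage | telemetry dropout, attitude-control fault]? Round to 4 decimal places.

Under noisy-OR, P(telemetry dropout | causes) = 1 − (1−0.03)·∏(1−qᵢ) over the active causes.
Weight on ground-station outage=true, given the evidence: 0.979727*0.1 = 0.097973
The normalizing constant is 0.8933*0.9 + 0.979727*0.1 = 0.901943
P(ground-station outage | telemetry dropout, attitude-control fault) = 0.097973/0.901943 ≈ 0.1086

Pr[ground-station outage | telemetry dropout, attitude-control fault] ≈ 0.1086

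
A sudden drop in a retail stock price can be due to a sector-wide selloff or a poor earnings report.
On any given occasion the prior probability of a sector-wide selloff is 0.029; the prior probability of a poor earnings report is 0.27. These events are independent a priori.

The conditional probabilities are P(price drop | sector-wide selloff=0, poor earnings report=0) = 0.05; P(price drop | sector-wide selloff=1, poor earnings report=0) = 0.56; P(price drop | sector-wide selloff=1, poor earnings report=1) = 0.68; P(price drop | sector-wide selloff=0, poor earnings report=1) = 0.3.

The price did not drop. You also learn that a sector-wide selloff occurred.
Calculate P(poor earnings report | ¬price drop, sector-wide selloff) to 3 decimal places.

P(poor earnings report | ¬price drop, sector-wide selloff) ≈ 0.212

Enumerate both values of poor earnings report and weight by the priors:
  P(¬price drop | sector-wide selloff) = 0.44·0.73 + 0.32·0.27
        = 0.321200 + 0.086400 = 0.407600
Configurations with poor earnings report contribute 0.086400, so
  P(poor earnings report | ¬price drop, sector-wide selloff) = 0.086400 / 0.407600 ≈ 0.212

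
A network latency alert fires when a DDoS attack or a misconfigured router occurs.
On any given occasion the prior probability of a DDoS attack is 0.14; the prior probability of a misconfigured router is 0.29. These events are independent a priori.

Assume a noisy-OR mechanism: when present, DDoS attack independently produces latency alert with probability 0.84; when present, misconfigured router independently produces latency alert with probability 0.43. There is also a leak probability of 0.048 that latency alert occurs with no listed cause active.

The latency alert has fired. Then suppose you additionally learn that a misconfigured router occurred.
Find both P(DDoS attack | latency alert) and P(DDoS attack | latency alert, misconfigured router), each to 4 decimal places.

P(DDoS attack | latency alert) ≈ 0.4584; P(DDoS attack | latency alert, misconfigured router) ≈ 0.2453

Under noisy-OR, P(latency alert | causes) = 1 − (1−0.048)·∏(1−qᵢ) over the active causes.
For the numerator, keep only DDoS attack=true terms: 0.084259 + 0.037075 = 0.121334
The normalizing constant is 0.048*0.86*0.71 + 0.45736*0.86*0.29 + 0.84768*0.14*0.71 + 0.913178*0.14*0.29 = 0.264709
Posterior = 0.121334 / 0.264709 ≈ 0.4584

With the extra evidence:
P(latency alert | misconfigured router) = 0.45736·0.86 + 0.913178·0.14 = 0.393330 + 0.127845 = 0.521175
Of this, 0.127845 comes from 0.913178·0.14 (the DDoS attack=true cases).
Hence the posterior is 0.127845/0.521175 ≈ 0.2453.
— misconfigured router explains away the evidence for DDoS attack.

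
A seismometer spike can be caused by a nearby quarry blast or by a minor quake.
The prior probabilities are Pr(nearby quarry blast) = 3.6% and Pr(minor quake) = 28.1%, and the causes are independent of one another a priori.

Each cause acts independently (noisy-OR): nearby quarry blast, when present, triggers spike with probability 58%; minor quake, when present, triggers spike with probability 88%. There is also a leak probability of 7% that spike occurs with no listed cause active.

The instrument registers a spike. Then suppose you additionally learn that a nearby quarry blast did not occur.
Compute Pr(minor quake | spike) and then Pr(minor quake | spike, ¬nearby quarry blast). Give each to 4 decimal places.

Under noisy-OR, P(spike | causes) = 1 − (1−0.07)·∏(1−qᵢ) over the active causes.
By total probability over the 4 (nearby quarry blast, minor quake) configurations:
  P(spike) = 0.07·0.964·0.719 + 0.8884·0.964·0.281 + 0.6094·0.036·0.719 + 0.953128·0.036·0.281
        = 0.048518 + 0.240653 + 0.015774 + 0.009642 = 0.314587
Configurations with minor quake contribute 0.250295, so
  P(minor quake | spike) = 0.250295 / 0.314587 ≈ 0.7956

With the extra evidence:
For the numerator, keep only minor quake=true terms: 0.8884×0.281 = 0.249640
Normalizer over all consistent configurations: 0.07×0.719 + 0.8884×0.281 = 0.299970
P(minor quake | spike, ¬nearby quarry blast) = 0.249640/0.299970 ≈ 0.8322
With nearby quarry blast excluded, minor quake must carry more of the explanatory weight for the spike.

Pr(minor quake | spike) ≈ 0.7956; Pr(minor quake | spike, ¬nearby quarry blast) ≈ 0.8322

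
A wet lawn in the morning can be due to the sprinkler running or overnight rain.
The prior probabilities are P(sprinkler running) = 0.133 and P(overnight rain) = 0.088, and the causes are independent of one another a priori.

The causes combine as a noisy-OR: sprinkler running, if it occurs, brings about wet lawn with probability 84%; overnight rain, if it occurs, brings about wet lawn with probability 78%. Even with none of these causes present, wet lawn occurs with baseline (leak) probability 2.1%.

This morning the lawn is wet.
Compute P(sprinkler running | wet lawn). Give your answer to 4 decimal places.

P(sprinkler running | wet lawn) ≈ 0.5977

Under noisy-OR, P(wet lawn | causes) = 1 − (1−0.021)·∏(1−qᵢ) over the active causes.
P(wet lawn) = 0.021×0.867×0.912 + 0.78462×0.867×0.088 + 0.84336×0.133×0.912 + 0.965539×0.133×0.088 = 0.016605 + 0.059863 + 0.102296 + 0.011301 = 0.190065
Restricting to configurations with sprinkler running present: 0.102296 + 0.011301 = 0.113597.
Hence the posterior is 0.113597/0.190065 ≈ 0.5977.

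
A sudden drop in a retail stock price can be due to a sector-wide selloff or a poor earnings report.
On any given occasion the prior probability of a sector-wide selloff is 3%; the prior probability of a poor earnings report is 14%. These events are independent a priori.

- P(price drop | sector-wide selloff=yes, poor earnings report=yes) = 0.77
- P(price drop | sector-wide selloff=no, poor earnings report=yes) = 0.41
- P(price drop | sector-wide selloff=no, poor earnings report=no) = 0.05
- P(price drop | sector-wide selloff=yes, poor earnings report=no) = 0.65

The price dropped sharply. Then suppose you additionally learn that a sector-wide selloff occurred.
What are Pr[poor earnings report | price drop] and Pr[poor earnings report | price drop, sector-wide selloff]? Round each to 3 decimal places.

For the numerator, keep only poor earnings report=true terms: 0.055678 + 0.003234 = 0.058912
The normalizing constant is 0.05·0.97·0.86 + 0.41·0.97·0.14 + 0.65·0.03·0.86 + 0.77·0.03·0.14 = 0.117392
P(poor earnings report | price drop) = 0.058912/0.117392 ≈ 0.502

Now condition on the additional information:
Enumerate both values of poor earnings report and weight by the priors:
  P(price drop | sector-wide selloff) = 0.65×0.86 + 0.77×0.14
        = 0.559000 + 0.107800 = 0.666800
The terms with poor earnings report present sum to 0.107800, so
  P(poor earnings report | price drop, sector-wide selloff) = 0.107800 / 0.666800 ≈ 0.162
The drop from 0.502 to 0.162 is the explaining-away (discounting) effect.

Pr[poor earnings report | price drop] ≈ 0.502; Pr[poor earnings report | price drop, sector-wide selloff] ≈ 0.162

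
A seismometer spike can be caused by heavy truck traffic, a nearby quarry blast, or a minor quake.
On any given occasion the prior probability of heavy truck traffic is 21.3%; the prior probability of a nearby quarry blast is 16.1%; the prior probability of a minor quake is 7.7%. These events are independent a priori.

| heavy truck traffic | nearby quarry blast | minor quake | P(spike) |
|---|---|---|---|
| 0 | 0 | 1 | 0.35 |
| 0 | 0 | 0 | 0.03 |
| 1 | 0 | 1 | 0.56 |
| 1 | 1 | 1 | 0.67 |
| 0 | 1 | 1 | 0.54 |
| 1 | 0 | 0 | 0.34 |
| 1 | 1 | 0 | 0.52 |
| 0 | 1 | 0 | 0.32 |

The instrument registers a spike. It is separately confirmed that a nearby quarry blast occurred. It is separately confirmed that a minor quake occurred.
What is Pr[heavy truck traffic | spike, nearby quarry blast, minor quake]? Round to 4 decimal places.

Pr[heavy truck traffic | spike, nearby quarry blast, minor quake] ≈ 0.2514

Numerator (weight on configurations with heavy truck traffic): 0.67×0.213 = 0.142710
Denominator P(spike | nearby quarry blast, minor quake): 0.54×0.787 + 0.67×0.213 = 0.567690
Posterior = 0.142710 / 0.567690 ≈ 0.2514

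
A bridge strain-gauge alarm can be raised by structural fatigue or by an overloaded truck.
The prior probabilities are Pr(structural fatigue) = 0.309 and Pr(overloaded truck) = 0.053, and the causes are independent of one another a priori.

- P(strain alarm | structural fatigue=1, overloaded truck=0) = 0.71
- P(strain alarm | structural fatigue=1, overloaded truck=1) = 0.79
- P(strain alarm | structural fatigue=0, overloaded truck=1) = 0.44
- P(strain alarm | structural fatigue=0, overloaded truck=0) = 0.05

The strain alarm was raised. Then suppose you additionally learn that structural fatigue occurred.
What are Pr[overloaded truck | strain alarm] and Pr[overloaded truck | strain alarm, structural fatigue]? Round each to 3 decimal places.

P(strain alarm) = 0.05×0.691×0.947 + 0.44×0.691×0.053 + 0.71×0.309×0.947 + 0.79×0.309×0.053 = 0.032719 + 0.016114 + 0.207762 + 0.012938 = 0.269533
Of this, 0.029052 comes from 0.016114 + 0.012938 (the overloaded truck=true cases).
Hence the posterior is 0.029052/0.269533 ≈ 0.108.

Now also conditioning on structural fatigue=true:
P(strain alarm | structural fatigue) = 0.71·0.947 + 0.79·0.053 = 0.672370 + 0.041870 = 0.714240
Restricting to configurations with overloaded truck present: 0.79·0.053 = 0.041870.
P(overloaded truck | strain alarm, structural fatigue) = 0.041870 / 0.714240 ≈ 0.059

Pr[overloaded truck | strain alarm] ≈ 0.108; Pr[overloaded truck | strain alarm, structural fatigue] ≈ 0.059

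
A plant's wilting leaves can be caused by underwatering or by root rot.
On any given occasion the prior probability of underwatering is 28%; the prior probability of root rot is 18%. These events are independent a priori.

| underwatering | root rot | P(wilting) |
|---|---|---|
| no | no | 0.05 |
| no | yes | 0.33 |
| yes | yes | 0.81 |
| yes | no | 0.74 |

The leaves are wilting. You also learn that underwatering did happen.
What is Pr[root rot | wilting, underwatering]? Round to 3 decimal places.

Enumerate both values of root rot and weight by the priors:
  P(wilting | underwatering) = 0.74·0.82 + 0.81·0.18
        = 0.606800 + 0.145800 = 0.752600
Configurations with root rot contribute 0.145800, so
  P(root rot | wilting, underwatering) = 0.145800 / 0.752600 ≈ 0.194

Pr[root rot | wilting, underwatering] ≈ 0.194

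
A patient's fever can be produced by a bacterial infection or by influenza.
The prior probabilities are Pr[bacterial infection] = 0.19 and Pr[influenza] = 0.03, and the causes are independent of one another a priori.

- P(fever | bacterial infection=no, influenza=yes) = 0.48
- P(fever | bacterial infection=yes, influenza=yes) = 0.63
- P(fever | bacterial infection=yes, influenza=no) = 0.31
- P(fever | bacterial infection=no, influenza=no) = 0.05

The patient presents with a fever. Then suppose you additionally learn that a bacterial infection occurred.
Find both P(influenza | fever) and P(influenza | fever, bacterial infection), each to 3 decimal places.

Weight on influenza=true, given the evidence: 0.011664 + 0.003591 = 0.015255
The normalizing constant is 0.05×0.81×0.97 + 0.48×0.81×0.03 + 0.31×0.19×0.97 + 0.63×0.19×0.03 = 0.111673
P(influenza | fever) = 0.015255/0.111673 ≈ 0.137

Now condition on the additional information:
Enumerate both values of influenza and weight by the priors:
  P(fever | bacterial infection) = 0.31×0.97 + 0.63×0.03
        = 0.300700 + 0.018900 = 0.319600
Keeping only the influenza-present terms gives 0.018900, so
  P(influenza | fever, bacterial infection) = 0.018900 / 0.319600 ≈ 0.059

P(influenza | fever) ≈ 0.137; P(influenza | fever, bacterial infection) ≈ 0.059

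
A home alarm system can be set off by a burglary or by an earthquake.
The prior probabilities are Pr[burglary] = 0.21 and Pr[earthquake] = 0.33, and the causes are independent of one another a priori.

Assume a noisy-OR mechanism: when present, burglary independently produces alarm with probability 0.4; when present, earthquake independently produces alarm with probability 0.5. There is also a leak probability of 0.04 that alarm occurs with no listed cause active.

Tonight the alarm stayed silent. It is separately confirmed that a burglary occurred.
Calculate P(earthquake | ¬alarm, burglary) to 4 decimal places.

Under noisy-OR, P(alarm | causes) = 1 − (1−0.04)·∏(1−qᵢ) over the active causes.
By total probability over both values of earthquake:
  P(¬alarm | burglary) = 0.576*0.67 + 0.288*0.33
        = 0.385920 + 0.095040 = 0.480960
Configurations with earthquake contribute 0.095040, so
  P(earthquake | ¬alarm, burglary) = 0.095040 / 0.480960 ≈ 0.1976

P(earthquake | ¬alarm, burglary) ≈ 0.1976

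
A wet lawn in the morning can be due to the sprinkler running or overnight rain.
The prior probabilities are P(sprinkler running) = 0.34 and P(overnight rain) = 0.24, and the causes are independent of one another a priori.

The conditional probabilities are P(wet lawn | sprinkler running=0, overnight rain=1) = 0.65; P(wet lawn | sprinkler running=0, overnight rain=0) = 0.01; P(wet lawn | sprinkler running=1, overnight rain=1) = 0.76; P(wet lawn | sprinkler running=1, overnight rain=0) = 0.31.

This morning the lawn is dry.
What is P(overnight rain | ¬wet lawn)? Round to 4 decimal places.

By total probability over the 4 (sprinkler running, overnight rain) configurations:
  P(¬wet lawn) = 0.99×0.66×0.76 + 0.35×0.66×0.24 + 0.69×0.34×0.76 + 0.24×0.34×0.24
        = 0.496584 + 0.055440 + 0.178296 + 0.019584 = 0.749904
Configurations with overnight rain contribute 0.075024, so
  P(overnight rain | ¬wet lawn) = 0.075024 / 0.749904 ≈ 0.1000

P(overnight rain | ¬wet lawn) ≈ 0.1000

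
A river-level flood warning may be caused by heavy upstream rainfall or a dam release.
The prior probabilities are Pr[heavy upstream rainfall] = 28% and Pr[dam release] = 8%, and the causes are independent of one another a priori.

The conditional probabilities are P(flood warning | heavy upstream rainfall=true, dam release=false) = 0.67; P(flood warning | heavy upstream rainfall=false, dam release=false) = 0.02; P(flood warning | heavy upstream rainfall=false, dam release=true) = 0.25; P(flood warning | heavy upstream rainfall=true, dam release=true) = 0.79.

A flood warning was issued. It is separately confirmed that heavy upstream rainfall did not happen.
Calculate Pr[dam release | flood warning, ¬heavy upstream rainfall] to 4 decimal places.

Pr[dam release | flood warning, ¬heavy upstream rainfall] ≈ 0.5208

P(flood warning | ¬heavy upstream rainfall) = 0.02×0.92 + 0.25×0.08 = 0.018400 + 0.020000 = 0.038400
Of this, 0.020000 comes from 0.25×0.08 (the dam release=true cases).
P(dam release | flood warning, ¬heavy upstream rainfall) = 0.020000 / 0.038400 ≈ 0.5208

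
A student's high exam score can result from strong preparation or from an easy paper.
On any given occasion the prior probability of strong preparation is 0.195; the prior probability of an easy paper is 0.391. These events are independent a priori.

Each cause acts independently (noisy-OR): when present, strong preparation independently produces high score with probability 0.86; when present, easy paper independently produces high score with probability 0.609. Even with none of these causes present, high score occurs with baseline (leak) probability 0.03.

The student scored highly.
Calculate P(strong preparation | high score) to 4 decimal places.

Under noisy-OR, P(high score | causes) = 1 − (1−0.03)·∏(1−qᵢ) over the active causes.
Weight on strong preparation=true, given the evidence: 0.102628 + 0.072197 = 0.174825
Normalizer over all consistent configurations: 0.03*0.805*0.609 + 0.62073*0.805*0.391 + 0.8642*0.195*0.609 + 0.946902*0.195*0.391 = 0.384910
Posterior = 0.174825 / 0.384910 ≈ 0.4542

P(strong preparation | high score) ≈ 0.4542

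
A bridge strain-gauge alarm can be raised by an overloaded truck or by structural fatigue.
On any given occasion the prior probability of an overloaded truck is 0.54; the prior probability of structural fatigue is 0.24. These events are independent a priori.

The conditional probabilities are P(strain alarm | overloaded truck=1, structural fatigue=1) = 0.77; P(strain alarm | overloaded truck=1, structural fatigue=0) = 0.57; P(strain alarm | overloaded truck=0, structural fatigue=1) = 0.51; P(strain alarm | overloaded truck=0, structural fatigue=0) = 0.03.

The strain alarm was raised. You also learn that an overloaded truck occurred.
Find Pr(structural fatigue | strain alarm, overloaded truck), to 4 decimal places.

By total probability over both values of structural fatigue:
  P(strain alarm | overloaded truck) = 0.57*0.76 + 0.77*0.24
        = 0.433200 + 0.184800 = 0.618000
The terms with structural fatigue present sum to 0.184800, so
  P(structural fatigue | strain alarm, overloaded truck) = 0.184800 / 0.618000 ≈ 0.2990

Pr(structural fatigue | strain alarm, overloaded truck) ≈ 0.2990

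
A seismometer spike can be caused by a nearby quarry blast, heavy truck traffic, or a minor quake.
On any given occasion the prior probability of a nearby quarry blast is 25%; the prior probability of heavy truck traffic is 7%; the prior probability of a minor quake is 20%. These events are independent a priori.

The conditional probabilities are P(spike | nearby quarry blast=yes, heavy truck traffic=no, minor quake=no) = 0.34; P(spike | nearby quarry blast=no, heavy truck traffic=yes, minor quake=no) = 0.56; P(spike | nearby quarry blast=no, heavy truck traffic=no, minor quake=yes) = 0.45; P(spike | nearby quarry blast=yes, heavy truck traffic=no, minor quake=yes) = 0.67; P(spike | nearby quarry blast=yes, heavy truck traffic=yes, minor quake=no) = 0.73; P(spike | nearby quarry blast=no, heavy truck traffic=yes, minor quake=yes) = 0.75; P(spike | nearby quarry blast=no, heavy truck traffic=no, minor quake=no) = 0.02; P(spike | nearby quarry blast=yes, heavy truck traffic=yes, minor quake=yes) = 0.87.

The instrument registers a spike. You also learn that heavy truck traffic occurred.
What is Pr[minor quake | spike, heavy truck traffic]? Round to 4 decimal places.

Sum P(spike|·) weighted by the priors over the 4 (nearby quarry blast, minor quake) configurations:
  P(spike | heavy truck traffic) = 0.56·0.75·0.8 + 0.75·0.75·0.2 + 0.73·0.25·0.8 + 0.87·0.25·0.2
        = 0.336000 + 0.112500 + 0.146000 + 0.043500 = 0.638000
Configurations with minor quake contribute 0.156000, so
  P(minor quake | spike, heavy truck traffic) = 0.156000 / 0.638000 ≈ 0.2445

Pr[minor quake | spike, heavy truck traffic] ≈ 0.2445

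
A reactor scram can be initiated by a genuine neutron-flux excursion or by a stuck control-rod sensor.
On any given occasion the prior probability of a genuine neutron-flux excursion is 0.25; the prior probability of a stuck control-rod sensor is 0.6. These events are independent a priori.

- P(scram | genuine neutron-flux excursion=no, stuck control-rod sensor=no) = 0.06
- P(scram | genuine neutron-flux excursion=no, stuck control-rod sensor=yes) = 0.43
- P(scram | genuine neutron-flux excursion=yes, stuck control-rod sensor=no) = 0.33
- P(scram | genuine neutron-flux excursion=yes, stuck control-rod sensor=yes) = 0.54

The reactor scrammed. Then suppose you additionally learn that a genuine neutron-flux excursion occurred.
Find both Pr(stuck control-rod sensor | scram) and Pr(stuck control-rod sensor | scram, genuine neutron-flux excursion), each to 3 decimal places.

P(scram) = 0.06·0.75·0.4 + 0.43·0.75·0.6 + 0.33·0.25·0.4 + 0.54·0.25·0.6 = 0.018000 + 0.193500 + 0.033000 + 0.081000 = 0.325500
Of this, 0.274500 comes from 0.193500 + 0.081000 (the stuck control-rod sensor=true cases).
So P(stuck control-rod sensor | scram) = 0.274500/0.325500 ≈ 0.843.

Now condition on the additional information:
P(scram | genuine neutron-flux excursion) = 0.33*0.4 + 0.54*0.6 = 0.132000 + 0.324000 = 0.456000
Restricting to configurations with stuck control-rod sensor present: 0.54*0.6 = 0.324000.
So P(stuck control-rod sensor | scram, genuine neutron-flux excursion) = 0.324000/0.456000 ≈ 0.711.

Pr(stuck control-rod sensor | scram) ≈ 0.843; Pr(stuck control-rod sensor | scram, genuine neutron-flux excursion) ≈ 0.711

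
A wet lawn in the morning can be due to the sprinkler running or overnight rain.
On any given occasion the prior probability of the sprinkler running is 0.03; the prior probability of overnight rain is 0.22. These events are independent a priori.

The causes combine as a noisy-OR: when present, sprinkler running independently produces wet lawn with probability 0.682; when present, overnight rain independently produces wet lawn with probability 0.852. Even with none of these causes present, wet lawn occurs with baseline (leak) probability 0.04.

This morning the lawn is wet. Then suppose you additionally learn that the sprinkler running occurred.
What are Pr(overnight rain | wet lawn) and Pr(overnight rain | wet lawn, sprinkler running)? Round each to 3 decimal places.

Pr(overnight rain | wet lawn) ≈ 0.803; Pr(overnight rain | wet lawn, sprinkler running) ≈ 0.279

Under noisy-OR, P(wet lawn | causes) = 1 − (1−0.04)·∏(1−qᵢ) over the active causes.
P(wet lawn) = 0.04*0.97*0.78 + 0.85792*0.97*0.22 + 0.69472*0.03*0.78 + 0.954819*0.03*0.22 = 0.030264 + 0.183080 + 0.016256 + 0.006302 = 0.235902
Of this, 0.189382 comes from 0.183080 + 0.006302 (the overnight rain=true cases).
So P(overnight rain | wet lawn) = 0.189382/0.235902 ≈ 0.803.

Now condition on the additional information:
For the numerator, keep only overnight rain=true terms: 0.954819*0.22 = 0.210060
The normalizing constant is 0.69472*0.78 + 0.954819*0.22 = 0.751942
P(overnight rain | wet lawn, sprinkler running) = 0.210060/0.751942 ≈ 0.279
— sprinkler running explains away the evidence for overnight rain.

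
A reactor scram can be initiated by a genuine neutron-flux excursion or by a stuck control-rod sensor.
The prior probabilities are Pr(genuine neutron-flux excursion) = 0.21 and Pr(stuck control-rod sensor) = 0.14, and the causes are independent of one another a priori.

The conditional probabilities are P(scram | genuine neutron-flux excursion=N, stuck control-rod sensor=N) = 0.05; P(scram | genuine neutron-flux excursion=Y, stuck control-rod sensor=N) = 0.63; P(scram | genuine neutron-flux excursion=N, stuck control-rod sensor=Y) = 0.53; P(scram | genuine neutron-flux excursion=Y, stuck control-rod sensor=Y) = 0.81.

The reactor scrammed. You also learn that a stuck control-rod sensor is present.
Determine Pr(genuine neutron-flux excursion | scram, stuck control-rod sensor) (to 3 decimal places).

P(scram | stuck control-rod sensor) = 0.53·0.79 + 0.81·0.21 = 0.418700 + 0.170100 = 0.588800
Restricting to configurations with genuine neutron-flux excursion present: 0.81·0.21 = 0.170100.
So P(genuine neutron-flux excursion | scram, stuck control-rod sensor) = 0.170100/0.588800 ≈ 0.289.

Pr(genuine neutron-flux excursion | scram, stuck control-rod sensor) ≈ 0.289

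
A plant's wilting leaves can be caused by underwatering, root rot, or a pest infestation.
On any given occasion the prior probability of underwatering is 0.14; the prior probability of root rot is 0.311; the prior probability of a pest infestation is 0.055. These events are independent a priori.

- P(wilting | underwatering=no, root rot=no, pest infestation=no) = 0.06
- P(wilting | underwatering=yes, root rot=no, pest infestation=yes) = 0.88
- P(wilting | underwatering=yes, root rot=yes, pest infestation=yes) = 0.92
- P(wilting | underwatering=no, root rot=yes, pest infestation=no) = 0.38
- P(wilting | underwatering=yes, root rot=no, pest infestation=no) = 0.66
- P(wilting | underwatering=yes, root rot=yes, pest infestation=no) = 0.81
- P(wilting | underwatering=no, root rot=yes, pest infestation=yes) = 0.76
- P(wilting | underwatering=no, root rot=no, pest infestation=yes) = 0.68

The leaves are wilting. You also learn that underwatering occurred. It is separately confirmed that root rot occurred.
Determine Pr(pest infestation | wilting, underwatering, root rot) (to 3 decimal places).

Weight on pest infestation=true, given the evidence: 0.92·0.055 = 0.050600
Denominator P(wilting | underwatering, root rot): 0.81·0.945 + 0.92·0.055 = 0.816050
Posterior = 0.050600 / 0.816050 ≈ 0.062

Pr(pest infestation | wilting, underwatering, root rot) ≈ 0.062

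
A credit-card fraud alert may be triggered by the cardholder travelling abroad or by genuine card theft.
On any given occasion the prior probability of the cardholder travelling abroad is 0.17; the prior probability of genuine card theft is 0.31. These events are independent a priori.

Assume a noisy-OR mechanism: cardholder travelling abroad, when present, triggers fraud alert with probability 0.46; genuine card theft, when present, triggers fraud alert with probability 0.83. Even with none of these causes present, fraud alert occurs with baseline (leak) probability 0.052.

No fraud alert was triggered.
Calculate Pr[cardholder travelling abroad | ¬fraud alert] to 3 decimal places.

Under noisy-OR, P(fraud alert | causes) = 1 − (1−0.052)·∏(1−qᵢ) over the active causes.
P(¬fraud alert) = 0.948*0.83*0.69 + 0.16116*0.83*0.31 + 0.51192*0.17*0.69 + 0.087026*0.17*0.31 = 0.542920 + 0.041466 + 0.060048 + 0.004586 = 0.649020
Restricting to configurations with cardholder travelling abroad present: 0.060048 + 0.004586 = 0.064634.
Hence the posterior is 0.064634/0.649020 ≈ 0.100.

Pr[cardholder travelling abroad | ¬fraud alert] ≈ 0.100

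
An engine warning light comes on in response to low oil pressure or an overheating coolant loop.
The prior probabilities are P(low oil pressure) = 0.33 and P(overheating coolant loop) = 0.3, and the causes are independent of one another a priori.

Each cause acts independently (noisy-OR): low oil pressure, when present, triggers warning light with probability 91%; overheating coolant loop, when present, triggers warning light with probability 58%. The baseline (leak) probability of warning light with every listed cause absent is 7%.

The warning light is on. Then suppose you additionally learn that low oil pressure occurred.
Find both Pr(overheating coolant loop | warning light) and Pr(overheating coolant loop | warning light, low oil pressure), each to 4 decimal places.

Under noisy-OR, P(warning light | causes) = 1 − (1−0.07)·∏(1−qᵢ) over the active causes.
Weight on overheating coolant loop=true, given the evidence: 0.122489 + 0.095520 = 0.218009
Denominator P(warning light): 0.07·0.67·0.7 + 0.6094·0.67·0.3 + 0.9163·0.33·0.7 + 0.964846·0.33·0.3 = 0.462504
Posterior = 0.218009 / 0.462504 ≈ 0.4714

Now also conditioning on low oil pressure=true:
P(warning light | low oil pressure) = 0.9163*0.7 + 0.964846*0.3 = 0.641410 + 0.289454 = 0.930864
Of this, 0.289454 comes from 0.964846*0.3 (the overheating coolant loop=true cases).
So P(overheating coolant loop | warning light, low oil pressure) = 0.289454/0.930864 ≈ 0.3110.
Conditioning on low oil pressure lowers the posterior on overheating coolant loop: the classic explaining-away effect in a common-effect structure.

Pr(overheating coolant loop | warning light) ≈ 0.4714; Pr(overheating coolant loop | warning light, low oil pressure) ≈ 0.3110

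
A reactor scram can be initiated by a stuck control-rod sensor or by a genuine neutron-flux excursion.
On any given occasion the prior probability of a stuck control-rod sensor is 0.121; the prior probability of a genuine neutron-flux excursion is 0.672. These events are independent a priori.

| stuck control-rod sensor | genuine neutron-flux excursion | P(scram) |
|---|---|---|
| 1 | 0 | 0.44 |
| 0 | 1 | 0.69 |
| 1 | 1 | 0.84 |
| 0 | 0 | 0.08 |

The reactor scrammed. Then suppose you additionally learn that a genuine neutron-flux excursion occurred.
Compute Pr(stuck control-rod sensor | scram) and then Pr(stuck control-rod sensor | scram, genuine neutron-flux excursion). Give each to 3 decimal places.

For the numerator, keep only stuck control-rod sensor=true terms: 0.017463 + 0.068302 = 0.085765
Denominator P(scram): 0.08*0.879*0.328 + 0.69*0.879*0.672 + 0.44*0.121*0.328 + 0.84*0.121*0.672 = 0.516405
Posterior = 0.085765 / 0.516405 ≈ 0.166

Now condition on the additional information:
P(scram | genuine neutron-flux excursion) = 0.69·0.879 + 0.84·0.121 = 0.606510 + 0.101640 = 0.708150
Of this, 0.101640 comes from 0.84·0.121 (the stuck control-rod sensor=true cases).
P(stuck control-rod sensor | scram, genuine neutron-flux excursion) = 0.101640 / 0.708150 ≈ 0.144

Pr(stuck control-rod sensor | scram) ≈ 0.166; Pr(stuck control-rod sensor | scram, genuine neutron-flux excursion) ≈ 0.144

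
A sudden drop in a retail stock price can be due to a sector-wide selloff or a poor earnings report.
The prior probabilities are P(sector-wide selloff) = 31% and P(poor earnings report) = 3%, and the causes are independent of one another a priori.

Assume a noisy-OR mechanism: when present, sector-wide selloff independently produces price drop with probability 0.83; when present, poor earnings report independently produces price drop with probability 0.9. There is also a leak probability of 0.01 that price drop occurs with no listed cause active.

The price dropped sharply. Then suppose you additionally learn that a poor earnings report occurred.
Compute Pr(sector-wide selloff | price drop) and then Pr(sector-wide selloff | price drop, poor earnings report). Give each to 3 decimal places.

Pr(sector-wide selloff | price drop) ≈ 0.911; Pr(sector-wide selloff | price drop, poor earnings report) ≈ 0.329

Under noisy-OR, P(price drop | causes) = 1 − (1−0.01)·∏(1−qᵢ) over the active causes.
Numerator (weight on configurations with sector-wide selloff): 0.250092 + 0.009143 = 0.259235
Denominator P(price drop): 0.01×0.69×0.97 + 0.901×0.69×0.03 + 0.8317×0.31×0.97 + 0.98317×0.31×0.03 = 0.284579
Posterior = 0.259235 / 0.284579 ≈ 0.911

Now condition on the additional information:
P(price drop | poor earnings report) = 0.901*0.69 + 0.98317*0.31 = 0.621690 + 0.304783 = 0.926473
Restricting to configurations with sector-wide selloff present: 0.98317*0.31 = 0.304783.
So P(sector-wide selloff | price drop, poor earnings report) = 0.304783/0.926473 ≈ 0.329.
Conditioning on poor earnings report lowers the posterior on sector-wide selloff: the classic explaining-away effect in a common-effect structure.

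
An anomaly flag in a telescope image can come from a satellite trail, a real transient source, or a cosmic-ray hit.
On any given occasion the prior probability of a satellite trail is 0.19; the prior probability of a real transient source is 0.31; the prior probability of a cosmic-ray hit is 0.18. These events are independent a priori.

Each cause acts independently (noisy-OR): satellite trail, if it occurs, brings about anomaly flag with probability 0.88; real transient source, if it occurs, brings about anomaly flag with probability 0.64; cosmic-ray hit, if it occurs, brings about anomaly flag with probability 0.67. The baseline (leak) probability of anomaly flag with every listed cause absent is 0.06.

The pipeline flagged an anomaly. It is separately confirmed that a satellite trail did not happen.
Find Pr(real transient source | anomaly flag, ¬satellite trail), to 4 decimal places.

Under noisy-OR, P(anomaly flag | causes) = 1 − (1−0.06)·∏(1−qᵢ) over the active causes.
P(anomaly flag | ¬satellite trail) = 0.06·0.69·0.82 + 0.6898·0.69·0.18 + 0.6616·0.31·0.82 + 0.888328·0.31·0.18 = 0.033948 + 0.085673 + 0.168179 + 0.049569 = 0.337369
Restricting to configurations with real transient source present: 0.168179 + 0.049569 = 0.217748.
So P(real transient source | anomaly flag, ¬satellite trail) = 0.217748/0.337369 ≈ 0.6454.

Pr(real transient source | anomaly flag, ¬satellite trail) ≈ 0.6454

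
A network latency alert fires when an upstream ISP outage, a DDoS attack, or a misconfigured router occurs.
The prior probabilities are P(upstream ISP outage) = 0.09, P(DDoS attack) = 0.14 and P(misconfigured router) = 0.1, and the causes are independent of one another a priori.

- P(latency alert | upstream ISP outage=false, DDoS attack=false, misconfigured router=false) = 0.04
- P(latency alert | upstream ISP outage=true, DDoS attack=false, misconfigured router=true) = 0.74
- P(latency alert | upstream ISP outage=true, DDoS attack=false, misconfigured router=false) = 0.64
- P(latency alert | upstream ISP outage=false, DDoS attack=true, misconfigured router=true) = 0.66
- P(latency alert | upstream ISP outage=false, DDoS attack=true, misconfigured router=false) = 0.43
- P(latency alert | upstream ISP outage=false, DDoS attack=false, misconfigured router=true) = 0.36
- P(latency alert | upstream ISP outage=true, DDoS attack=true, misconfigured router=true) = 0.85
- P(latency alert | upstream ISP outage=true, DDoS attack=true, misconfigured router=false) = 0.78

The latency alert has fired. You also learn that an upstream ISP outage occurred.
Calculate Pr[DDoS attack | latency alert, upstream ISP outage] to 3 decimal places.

Pr[DDoS attack | latency alert, upstream ISP outage] ≈ 0.165

P(latency alert | upstream ISP outage) = 0.64·0.86·0.9 + 0.74·0.86·0.1 + 0.78·0.14·0.9 + 0.85·0.14·0.1 = 0.495360 + 0.063640 + 0.098280 + 0.011900 = 0.669180
Restricting to configurations with DDoS attack present: 0.098280 + 0.011900 = 0.110180.
P(DDoS attack | latency alert, upstream ISP outage) = 0.110180 / 0.669180 ≈ 0.165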